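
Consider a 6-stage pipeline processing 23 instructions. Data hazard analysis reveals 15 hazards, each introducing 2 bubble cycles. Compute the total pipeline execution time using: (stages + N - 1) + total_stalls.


Base cycles = 6 + 23 - 1 = 28
Total stalls = 15 * 2 = 30
Total = 28 + 30 = 58

58


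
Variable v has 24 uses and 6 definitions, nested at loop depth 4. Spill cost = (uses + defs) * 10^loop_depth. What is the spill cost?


uses + defs = 24 + 6 = 30
10^4 = 10000
Spill cost = 30 * 10000 = 300000

300000


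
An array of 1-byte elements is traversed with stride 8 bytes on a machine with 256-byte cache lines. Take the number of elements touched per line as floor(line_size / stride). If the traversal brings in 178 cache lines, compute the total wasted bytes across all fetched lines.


Elements per line = floor(256 / 8) = 32
Bytes used per line = 32 * 1 = 32
Wasted per line = 256 - 32 = 224
Total wasted = 224 * 178 = 39872

39872


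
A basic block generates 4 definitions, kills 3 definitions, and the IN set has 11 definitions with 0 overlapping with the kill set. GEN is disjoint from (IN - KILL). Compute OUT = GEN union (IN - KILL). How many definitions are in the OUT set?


IN - KILL: 11 - 0 = 11 surviving definitions
OUT = GEN + surviving = 4 + 11 = 15

15


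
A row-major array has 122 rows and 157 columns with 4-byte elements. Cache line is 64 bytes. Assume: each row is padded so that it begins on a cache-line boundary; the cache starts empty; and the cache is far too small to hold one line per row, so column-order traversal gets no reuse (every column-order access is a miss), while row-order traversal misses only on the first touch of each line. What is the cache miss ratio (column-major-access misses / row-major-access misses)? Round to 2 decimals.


Each row occupies 157 * 4 = 628 bytes and starts on a line boundary, so it spans ceil(628 / 64) = 10 cache lines.
Row-major traversal misses (one per line touched): 122 * ceil(157 * 4 / 64) = 1220
Column-major traversal misses (no reuse, every access misses): 122 * 157 = 19154
Ratio = 19154 / 1220 = 15.7

15.7


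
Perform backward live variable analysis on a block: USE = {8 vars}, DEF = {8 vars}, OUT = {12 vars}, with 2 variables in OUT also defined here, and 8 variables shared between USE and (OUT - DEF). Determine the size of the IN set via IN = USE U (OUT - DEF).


OUT - DEF: 12 - 2 = 10
|IN| = |USE| + |OUT - DEF| - |USE ∩ (OUT - DEF)| = 8 + 10 - 8 = 10

10


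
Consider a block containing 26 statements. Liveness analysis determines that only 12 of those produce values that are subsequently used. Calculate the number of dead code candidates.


Dead code = total statements - live definitions
= 26 - 12 = 14

14


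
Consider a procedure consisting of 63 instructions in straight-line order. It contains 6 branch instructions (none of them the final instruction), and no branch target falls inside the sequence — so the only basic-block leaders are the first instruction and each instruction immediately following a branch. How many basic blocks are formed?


With no in-sequence branch targets, the leaders are the first instruction plus the instruction after each branch.
Number of basic blocks = branches + 1
= 6 + 1 = 7

7


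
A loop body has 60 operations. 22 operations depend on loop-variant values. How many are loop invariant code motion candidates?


Invariant candidates = total - loop-dependent
= 60 - 22 = 38

38


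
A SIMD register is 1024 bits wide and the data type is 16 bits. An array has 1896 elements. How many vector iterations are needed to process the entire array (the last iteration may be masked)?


Width = 1024 / 16 = 64 elements per vector op
Iterations = ceil(1896 / 64) = 30

30


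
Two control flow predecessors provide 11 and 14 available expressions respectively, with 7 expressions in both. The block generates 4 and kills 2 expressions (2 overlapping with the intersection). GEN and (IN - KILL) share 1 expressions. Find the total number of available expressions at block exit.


IN = intersection of predecessors = 7
IN - KILL = 7 - 2 = 5
|OUT| = |GEN| + |IN - KILL| - |GEN ∩ (IN - KILL)| = 4 + 5 - 1 = 8

8


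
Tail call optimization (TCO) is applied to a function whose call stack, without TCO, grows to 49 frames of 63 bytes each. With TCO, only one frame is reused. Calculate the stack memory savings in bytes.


Without TCO: 49 * 63 = 3087 bytes
With TCO: reuse 1 frame = 63 bytes
Savings = 3087 - 63 = 3024

3024


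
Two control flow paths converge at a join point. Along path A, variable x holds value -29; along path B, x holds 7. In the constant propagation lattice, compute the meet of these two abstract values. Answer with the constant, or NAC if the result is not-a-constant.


Meet operation: if both paths give the same constant, result is that constant; if they differ, result is NAC (not-a-constant).
Path A: -29, Path B: 7 -> differ
Result: not-a-constant -> NAC

NAC


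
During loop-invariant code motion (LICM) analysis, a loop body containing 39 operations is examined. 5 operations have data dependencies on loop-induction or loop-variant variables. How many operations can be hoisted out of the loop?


Invariant candidates = total - loop-dependent
= 39 - 5 = 34

34


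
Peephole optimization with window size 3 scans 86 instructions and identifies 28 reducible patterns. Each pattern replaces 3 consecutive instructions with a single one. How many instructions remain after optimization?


Each match removes 2 instructions.
Total removed = 28 * 2 = 56
Remaining = 86 - 56 = 30

30


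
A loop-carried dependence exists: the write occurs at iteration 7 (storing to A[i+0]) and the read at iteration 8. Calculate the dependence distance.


Distance = read iteration - write iteration
= 8 - 7 = 1

1


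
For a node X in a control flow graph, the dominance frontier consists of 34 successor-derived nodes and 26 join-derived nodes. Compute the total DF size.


DF(X) = direct successor contributions + join point contributions
= 34 + 26 = 60

60


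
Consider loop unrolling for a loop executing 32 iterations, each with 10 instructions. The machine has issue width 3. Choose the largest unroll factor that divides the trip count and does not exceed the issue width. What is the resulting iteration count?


Largest divisor of 32 <= 3 is 2
New iterations = 32 / 2 = 16

16


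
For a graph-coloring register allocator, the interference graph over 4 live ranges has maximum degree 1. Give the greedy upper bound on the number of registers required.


Greedy coloring never needs more than (max_degree + 1) colors: when coloring a vertex, at most max_degree neighbors are already colored.
Upper bound = 1 + 1 = 2

2


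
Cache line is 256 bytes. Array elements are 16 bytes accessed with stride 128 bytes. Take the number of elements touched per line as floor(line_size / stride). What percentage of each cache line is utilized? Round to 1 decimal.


Elements per cache line = floor(256 / 128) = 2
Bytes used = 2 * 16 = 32
Utilization = 32 / 256 * 100 = 12.5%

12.5


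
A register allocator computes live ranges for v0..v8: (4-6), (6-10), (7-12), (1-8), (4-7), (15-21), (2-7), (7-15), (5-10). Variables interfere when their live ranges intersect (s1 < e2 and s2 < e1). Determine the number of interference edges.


Check all pairs for overlapping intervals.
Two intervals (s1,e1) and (s2,e2) overlap if s1 < e2 and s2 < e1.
v0 (4-6) vs v1..v8: overlaps v3, v4, v6, v8 -> 4
v1 (6-10) vs v2..v8: overlaps v2, v3, v4, v6, v7, v8 -> 6
v2 (7-12) vs v3..v8: overlaps v3, v7, v8 -> 3
v3 (1-8) vs v4..v8: overlaps v4, v6, v7, v8 -> 4
v4 (4-7) vs v5..v8: overlaps v6, v8 -> 2
v5 (15-21) vs v6..v8: overlaps none -> 0
v6 (2-7) vs v7..v8: overlaps v8 -> 1
v7 (7-15) vs v8: overlaps v8 -> 1
Total overlapping pairs = 4 + 6 + 3 + 4 + 2 + 0 + 1 + 1 = 21

21


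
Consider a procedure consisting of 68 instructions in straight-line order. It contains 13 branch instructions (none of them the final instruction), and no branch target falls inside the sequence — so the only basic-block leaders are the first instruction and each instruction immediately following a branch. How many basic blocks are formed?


With no in-sequence branch targets, the leaders are the first instruction plus the instruction after each branch.
Number of basic blocks = branches + 1
= 13 + 1 = 14

14


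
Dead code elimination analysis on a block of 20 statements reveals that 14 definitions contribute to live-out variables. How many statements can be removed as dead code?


Dead code = total statements - live definitions
= 20 - 14 = 6

6


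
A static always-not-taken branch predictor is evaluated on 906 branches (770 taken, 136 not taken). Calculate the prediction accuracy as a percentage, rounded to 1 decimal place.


Predictor: always-not-taken
Correct predictions = 136
Accuracy = 136 / 906 * 100 = 15.0%

15.0


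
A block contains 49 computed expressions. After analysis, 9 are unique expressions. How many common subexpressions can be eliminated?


CSE count = total expressions - unique expressions
= 49 - 9 = 40

40


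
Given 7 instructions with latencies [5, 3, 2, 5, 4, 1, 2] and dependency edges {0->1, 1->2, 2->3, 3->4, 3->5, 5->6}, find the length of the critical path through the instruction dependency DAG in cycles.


Compute longest path through dependency graph: dist(Ik) = max over predecessors of dist + latency(Ik).
dist(I0) = latency 5 = 5
dist(I1) = dist(I0) + 3 = 5 + 3 = 8
dist(I2) = dist(I1) + 2 = 8 + 2 = 10
dist(I3) = dist(I2) + 5 = 10 + 5 = 15
dist(I4) = dist(I3) + 4 = 15 + 4 = 19
dist(I5) = dist(I3) + 1 = 15 + 1 = 16
dist(I6) = dist(I5) + 2 = 16 + 2 = 18
Critical path = max dist = 19

19


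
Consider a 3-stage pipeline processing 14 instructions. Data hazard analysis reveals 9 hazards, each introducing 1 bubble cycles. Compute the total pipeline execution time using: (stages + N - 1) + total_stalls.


Base cycles = 3 + 14 - 1 = 16
Total stalls = 9 * 1 = 9
Total = 16 + 9 = 25

25


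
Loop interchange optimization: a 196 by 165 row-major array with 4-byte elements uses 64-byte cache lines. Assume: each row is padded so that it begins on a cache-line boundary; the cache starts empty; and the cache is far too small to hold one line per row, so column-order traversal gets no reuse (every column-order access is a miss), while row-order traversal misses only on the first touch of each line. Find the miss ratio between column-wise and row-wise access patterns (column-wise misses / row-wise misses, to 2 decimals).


Each row occupies 165 * 4 = 660 bytes and starts on a line boundary, so it spans ceil(660 / 64) = 11 cache lines.
Row-major traversal misses (one per line touched): 196 * ceil(165 * 4 / 64) = 2156
Column-major traversal misses (no reuse, every access misses): 196 * 165 = 32340
Ratio = 32340 / 2156 = 15.0

15.0


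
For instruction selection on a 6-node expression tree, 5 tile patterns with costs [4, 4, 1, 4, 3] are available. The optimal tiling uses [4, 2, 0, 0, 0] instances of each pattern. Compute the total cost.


Total cost = sum(count_i * cost_i)
= 4*4 + 2*4 + 0*1 + 0*4 + 0*3
= 24

24


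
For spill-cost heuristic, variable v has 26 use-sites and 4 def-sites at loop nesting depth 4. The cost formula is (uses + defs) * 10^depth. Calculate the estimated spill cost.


uses + defs = 26 + 4 = 30
10^4 = 10000
Spill cost = 30 * 10000 = 300000

300000


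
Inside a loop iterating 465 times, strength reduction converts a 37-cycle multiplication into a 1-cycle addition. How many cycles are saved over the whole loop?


Per-iteration saving = 37 - 1 = 36
Total saved = 465 * 36 = 16740

16740


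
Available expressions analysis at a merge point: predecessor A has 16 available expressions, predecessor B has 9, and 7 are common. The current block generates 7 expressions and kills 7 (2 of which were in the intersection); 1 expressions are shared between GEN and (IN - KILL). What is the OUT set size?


IN = intersection of predecessors = 7
IN - KILL = 7 - 2 = 5
|OUT| = |GEN| + |IN - KILL| - |GEN ∩ (IN - KILL)| = 7 + 5 - 1 = 11

11


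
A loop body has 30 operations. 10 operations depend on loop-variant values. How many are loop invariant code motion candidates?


Invariant candidates = total - loop-dependent
= 30 - 10 = 20

20


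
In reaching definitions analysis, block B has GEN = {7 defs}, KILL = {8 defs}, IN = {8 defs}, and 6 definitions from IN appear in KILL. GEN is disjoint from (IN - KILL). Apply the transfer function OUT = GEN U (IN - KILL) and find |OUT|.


IN - KILL: 8 - 6 = 2 surviving definitions
OUT = GEN + surviving = 7 + 2 = 9

9


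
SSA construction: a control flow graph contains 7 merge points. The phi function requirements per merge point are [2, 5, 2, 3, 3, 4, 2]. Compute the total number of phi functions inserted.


Total phi functions = sum of phi functions at each join node
= 2 + 5 + 2 + 3 + 3 + 4 + 2 = 21

21


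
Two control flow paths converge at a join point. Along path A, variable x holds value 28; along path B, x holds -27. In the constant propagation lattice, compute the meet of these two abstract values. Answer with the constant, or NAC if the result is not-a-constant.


Meet operation: if both paths give the same constant, result is that constant; if they differ, result is NAC (not-a-constant).
Path A: 28, Path B: -27 -> differ
Result: not-a-constant -> NAC

NAC


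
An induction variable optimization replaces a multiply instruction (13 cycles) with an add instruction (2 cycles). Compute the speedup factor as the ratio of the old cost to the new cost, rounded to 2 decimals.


Ratio = mult_cost / add_cost = 13 / 2 = 6.5

6.5


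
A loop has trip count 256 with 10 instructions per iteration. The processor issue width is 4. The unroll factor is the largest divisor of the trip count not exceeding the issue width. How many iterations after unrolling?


Largest divisor of 256 <= 4 is 4
New iterations = 256 / 4 = 64

64


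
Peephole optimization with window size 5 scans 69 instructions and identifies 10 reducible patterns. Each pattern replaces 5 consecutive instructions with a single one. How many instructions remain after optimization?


Each match removes 4 instructions.
Total removed = 10 * 4 = 40
Remaining = 69 - 40 = 29

29


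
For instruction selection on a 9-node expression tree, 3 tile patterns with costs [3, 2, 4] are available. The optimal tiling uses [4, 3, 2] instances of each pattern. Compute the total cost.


Total cost = sum(count_i * cost_i)
= 4*3 + 3*2 + 2*4
= 26

26


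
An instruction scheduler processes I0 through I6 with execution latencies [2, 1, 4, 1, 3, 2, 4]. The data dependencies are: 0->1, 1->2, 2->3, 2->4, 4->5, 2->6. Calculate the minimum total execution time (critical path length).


Compute longest path through dependency graph: dist(Ik) = max over predecessors of dist + latency(Ik).
dist(I0) = latency 2 = 2
dist(I1) = dist(I0) + 1 = 2 + 1 = 3
dist(I2) = dist(I1) + 4 = 3 + 4 = 7
dist(I3) = dist(I2) + 1 = 7 + 1 = 8
dist(I4) = dist(I2) + 3 = 7 + 3 = 10
dist(I5) = dist(I4) + 2 = 10 + 2 = 12
dist(I6) = dist(I2) + 4 = 7 + 4 = 11
Critical path = max dist = 12

12


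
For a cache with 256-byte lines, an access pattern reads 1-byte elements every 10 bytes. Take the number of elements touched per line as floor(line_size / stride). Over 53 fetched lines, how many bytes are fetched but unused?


Elements per line = floor(256 / 10) = 25
Bytes used per line = 25 * 1 = 25
Wasted per line = 256 - 25 = 231
Total wasted = 231 * 53 = 12243

12243


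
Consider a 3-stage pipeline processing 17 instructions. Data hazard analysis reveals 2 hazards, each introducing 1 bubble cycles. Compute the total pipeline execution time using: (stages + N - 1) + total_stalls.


Base cycles = 3 + 17 - 1 = 19
Total stalls = 2 * 1 = 2
Total = 19 + 2 = 21

21


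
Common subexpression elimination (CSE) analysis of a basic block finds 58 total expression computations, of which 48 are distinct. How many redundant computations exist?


CSE count = total expressions - unique expressions
= 58 - 48 = 10

10


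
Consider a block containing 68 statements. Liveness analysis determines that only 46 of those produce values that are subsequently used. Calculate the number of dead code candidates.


Dead code = total statements - live definitions
= 68 - 46 = 22

22


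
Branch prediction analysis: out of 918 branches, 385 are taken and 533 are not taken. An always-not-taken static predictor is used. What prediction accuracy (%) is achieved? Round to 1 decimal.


Predictor: always-not-taken
Correct predictions = 533
Accuracy = 533 / 918 * 100 = 58.1%

58.1


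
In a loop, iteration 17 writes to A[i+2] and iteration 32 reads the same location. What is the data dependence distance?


Distance = read iteration - write iteration
= 32 - 17 = 15

15


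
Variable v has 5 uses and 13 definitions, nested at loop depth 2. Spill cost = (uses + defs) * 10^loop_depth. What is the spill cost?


uses + defs = 5 + 13 = 18
10^2 = 100
Spill cost = 18 * 100 = 1800

1800


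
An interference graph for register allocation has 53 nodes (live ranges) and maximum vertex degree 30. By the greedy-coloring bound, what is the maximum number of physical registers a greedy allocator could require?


Greedy coloring never needs more than (max_degree + 1) colors: when coloring a vertex, at most max_degree neighbors are already colored.
Upper bound = 30 + 1 = 31

31


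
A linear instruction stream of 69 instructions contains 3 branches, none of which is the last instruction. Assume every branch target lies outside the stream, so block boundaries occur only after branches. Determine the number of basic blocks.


With no in-sequence branch targets, the leaders are the first instruction plus the instruction after each branch.
Number of basic blocks = branches + 1
= 3 + 1 = 4

4


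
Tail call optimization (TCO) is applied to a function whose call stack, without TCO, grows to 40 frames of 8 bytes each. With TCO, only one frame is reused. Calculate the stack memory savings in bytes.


Without TCO: 40 * 8 = 320 bytes
With TCO: reuse 1 frame = 8 bytes
Savings = 320 - 8 = 312

312


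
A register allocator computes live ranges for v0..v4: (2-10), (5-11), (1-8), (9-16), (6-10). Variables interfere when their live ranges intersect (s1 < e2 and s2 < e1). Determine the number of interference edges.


Check all pairs for overlapping intervals.
Two intervals (s1,e1) and (s2,e2) overlap if s1 < e2 and s2 < e1.
v0 (2-10) vs v1..v4: overlaps v1, v2, v3, v4 -> 4
v1 (5-11) vs v2..v4: overlaps v2, v3, v4 -> 3
v2 (1-8) vs v3..v4: overlaps v4 -> 1
v3 (9-16) vs v4: overlaps v4 -> 1
Total overlapping pairs = 4 + 3 + 1 + 1 = 9

9


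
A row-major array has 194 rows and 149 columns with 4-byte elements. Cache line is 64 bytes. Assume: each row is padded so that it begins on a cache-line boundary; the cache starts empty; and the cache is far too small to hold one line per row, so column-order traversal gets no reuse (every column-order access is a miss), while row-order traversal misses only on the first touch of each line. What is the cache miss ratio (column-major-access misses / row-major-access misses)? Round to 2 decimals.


Each row occupies 149 * 4 = 596 bytes and starts on a line boundary, so it spans ceil(596 / 64) = 10 cache lines.
Row-major traversal misses (one per line touched): 194 * ceil(149 * 4 / 64) = 1940
Column-major traversal misses (no reuse, every access misses): 194 * 149 = 28906
Ratio = 28906 / 1940 = 14.9

14.9


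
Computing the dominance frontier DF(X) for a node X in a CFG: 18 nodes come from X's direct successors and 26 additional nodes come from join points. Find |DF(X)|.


DF(X) = direct successor contributions + join point contributions
= 18 + 26 = 44

44


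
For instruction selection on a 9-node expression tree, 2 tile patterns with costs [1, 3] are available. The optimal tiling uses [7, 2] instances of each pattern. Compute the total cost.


Total cost = sum(count_i * cost_i)
= 7*1 + 2*3
= 13

13


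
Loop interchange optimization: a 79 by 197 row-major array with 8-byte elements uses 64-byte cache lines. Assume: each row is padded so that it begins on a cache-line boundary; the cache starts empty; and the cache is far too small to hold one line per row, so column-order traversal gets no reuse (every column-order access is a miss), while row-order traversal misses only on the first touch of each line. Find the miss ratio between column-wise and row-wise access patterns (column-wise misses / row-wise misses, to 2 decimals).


Each row occupies 197 * 8 = 1576 bytes and starts on a line boundary, so it spans ceil(1576 / 64) = 25 cache lines.
Row-major traversal misses (one per line touched): 79 * ceil(197 * 8 / 64) = 1975
Column-major traversal misses (no reuse, every access misses): 79 * 197 = 15563
Ratio = 15563 / 1975 = 7.88

7.88


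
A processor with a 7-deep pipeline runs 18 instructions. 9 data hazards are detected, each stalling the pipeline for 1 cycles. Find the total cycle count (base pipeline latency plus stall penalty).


Base cycles = 7 + 18 - 1 = 24
Total stalls = 9 * 1 = 9
Total = 24 + 9 = 33

33


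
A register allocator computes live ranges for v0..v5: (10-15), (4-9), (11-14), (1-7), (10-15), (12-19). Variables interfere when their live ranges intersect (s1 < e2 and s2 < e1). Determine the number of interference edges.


Check all pairs for overlapping intervals.
Two intervals (s1,e1) and (s2,e2) overlap if s1 < e2 and s2 < e1.
v0 (10-15) vs v1..v5: overlaps v2, v4, v5 -> 3
v1 (4-9) vs v2..v5: overlaps v3 -> 1
v2 (11-14) vs v3..v5: overlaps v4, v5 -> 2
v3 (1-7) vs v4..v5: overlaps none -> 0
v4 (10-15) vs v5: overlaps v5 -> 1
Total overlapping pairs = 3 + 1 + 2 + 0 + 1 = 7

7


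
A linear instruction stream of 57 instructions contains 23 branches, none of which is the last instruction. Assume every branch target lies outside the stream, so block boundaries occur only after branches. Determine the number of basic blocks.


With no in-sequence branch targets, the leaders are the first instruction plus the instruction after each branch.
Number of basic blocks = branches + 1
= 23 + 1 = 24

24


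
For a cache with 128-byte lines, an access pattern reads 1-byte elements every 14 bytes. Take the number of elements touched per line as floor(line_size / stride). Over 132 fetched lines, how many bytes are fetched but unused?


Elements per line = floor(128 / 14) = 9
Bytes used per line = 9 * 1 = 9
Wasted per line = 128 - 9 = 119
Total wasted = 119 * 132 = 15708

15708


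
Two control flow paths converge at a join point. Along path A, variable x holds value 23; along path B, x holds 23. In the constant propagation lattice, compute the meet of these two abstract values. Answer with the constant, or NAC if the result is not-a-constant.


Meet operation: if both paths give the same constant, result is that constant; if they differ, result is NAC (not-a-constant).
Path A: 23, Path B: 23 -> equal
Result: constant -> 23

23


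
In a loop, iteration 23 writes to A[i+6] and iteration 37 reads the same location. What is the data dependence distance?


Distance = read iteration - write iteration
= 37 - 23 = 14

14


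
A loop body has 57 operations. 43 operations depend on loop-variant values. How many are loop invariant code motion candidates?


Invariant candidates = total - loop-dependent
= 57 - 43 = 14

14


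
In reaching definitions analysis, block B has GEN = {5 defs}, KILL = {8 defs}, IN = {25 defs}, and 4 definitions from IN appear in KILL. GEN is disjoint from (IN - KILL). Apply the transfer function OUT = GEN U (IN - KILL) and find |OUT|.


IN - KILL: 25 - 4 = 21 surviving definitions
OUT = GEN + surviving = 5 + 21 = 26

26


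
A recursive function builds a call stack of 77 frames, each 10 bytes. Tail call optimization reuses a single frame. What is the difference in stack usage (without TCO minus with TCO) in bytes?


Without TCO: 77 * 10 = 770 bytes
With TCO: reuse 1 frame = 10 bytes
Savings = 770 - 10 = 760

760


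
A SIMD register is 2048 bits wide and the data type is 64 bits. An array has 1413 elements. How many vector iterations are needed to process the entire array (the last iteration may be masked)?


Width = 2048 / 64 = 32 elements per vector op
Iterations = ceil(1413 / 32) = 45

45


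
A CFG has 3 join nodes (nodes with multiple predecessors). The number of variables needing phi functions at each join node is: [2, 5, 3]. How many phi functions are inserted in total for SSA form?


Total phi functions = sum of phi functions at each join node
= 2 + 5 + 3 = 10

10


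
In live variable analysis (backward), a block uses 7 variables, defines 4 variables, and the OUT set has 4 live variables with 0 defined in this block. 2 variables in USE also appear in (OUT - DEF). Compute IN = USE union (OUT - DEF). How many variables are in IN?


OUT - DEF: 4 - 0 = 4
|IN| = |USE| + |OUT - DEF| - |USE ∩ (OUT - DEF)| = 7 + 4 - 2 = 9

9


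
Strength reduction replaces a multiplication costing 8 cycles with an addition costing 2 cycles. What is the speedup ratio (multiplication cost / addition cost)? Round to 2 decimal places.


Ratio = mult_cost / add_cost = 8 / 2 = 4.0

4.0


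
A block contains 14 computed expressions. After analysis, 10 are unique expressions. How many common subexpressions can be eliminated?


CSE count = total expressions - unique expressions
= 14 - 10 = 4

4


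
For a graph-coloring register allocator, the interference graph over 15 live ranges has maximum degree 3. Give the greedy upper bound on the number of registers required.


Greedy coloring never needs more than (max_degree + 1) colors: when coloring a vertex, at most max_degree neighbors are already colored.
Upper bound = 3 + 1 = 4

4


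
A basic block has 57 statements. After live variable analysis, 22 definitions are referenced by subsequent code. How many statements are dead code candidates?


Dead code = total statements - live definitions
= 57 - 22 = 35

35


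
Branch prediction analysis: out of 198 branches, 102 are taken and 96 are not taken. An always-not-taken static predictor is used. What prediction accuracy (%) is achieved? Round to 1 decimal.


Predictor: always-not-taken
Correct predictions = 96
Accuracy = 96 / 198 * 100 = 48.5%

48.5


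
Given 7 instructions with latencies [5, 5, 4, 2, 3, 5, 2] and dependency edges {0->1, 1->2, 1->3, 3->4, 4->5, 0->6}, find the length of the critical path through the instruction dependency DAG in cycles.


Compute longest path through dependency graph: dist(Ik) = max over predecessors of dist + latency(Ik).
dist(I0) = latency 5 = 5
dist(I1) = dist(I0) + 5 = 5 + 5 = 10
dist(I2) = dist(I1) + 4 = 10 + 4 = 14
dist(I3) = dist(I1) + 2 = 10 + 2 = 12
dist(I4) = dist(I3) + 3 = 12 + 3 = 15
dist(I5) = dist(I4) + 5 = 15 + 5 = 20
dist(I6) = dist(I0) + 2 = 5 + 2 = 7
Critical path = max dist = 20

20


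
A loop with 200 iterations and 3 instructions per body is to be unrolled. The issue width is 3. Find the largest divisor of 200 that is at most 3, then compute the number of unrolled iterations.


Largest divisor of 200 <= 3 is 2
New iterations = 200 / 2 = 100

100


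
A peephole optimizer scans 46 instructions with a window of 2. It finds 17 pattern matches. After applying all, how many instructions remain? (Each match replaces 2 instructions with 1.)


Each match removes 1 instructions.
Total removed = 17 * 1 = 17
Remaining = 46 - 17 = 29

29


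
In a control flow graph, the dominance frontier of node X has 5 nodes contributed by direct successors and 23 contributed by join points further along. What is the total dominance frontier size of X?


DF(X) = direct successor contributions + join point contributions
= 5 + 23 = 28

28


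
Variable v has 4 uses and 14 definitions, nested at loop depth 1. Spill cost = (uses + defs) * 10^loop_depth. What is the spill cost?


uses + defs = 4 + 14 = 18
10^1 = 10
Spill cost = 18 * 10 = 180

180


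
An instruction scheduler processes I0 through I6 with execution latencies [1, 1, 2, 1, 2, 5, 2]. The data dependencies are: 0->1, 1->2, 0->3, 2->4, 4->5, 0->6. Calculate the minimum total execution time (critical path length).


Compute longest path through dependency graph: dist(Ik) = max over predecessors of dist + latency(Ik).
dist(I0) = latency 1 = 1
dist(I1) = dist(I0) + 1 = 1 + 1 = 2
dist(I2) = dist(I1) + 2 = 2 + 2 = 4
dist(I3) = dist(I0) + 1 = 1 + 1 = 2
dist(I4) = dist(I2) + 2 = 4 + 2 = 6
dist(I5) = dist(I4) + 5 = 6 + 5 = 11
dist(I6) = dist(I0) + 2 = 1 + 2 = 3
Critical path = max dist = 11

11


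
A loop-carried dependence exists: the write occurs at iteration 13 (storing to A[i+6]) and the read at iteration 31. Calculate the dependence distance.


Distance = read iteration - write iteration
= 31 - 13 = 18

18


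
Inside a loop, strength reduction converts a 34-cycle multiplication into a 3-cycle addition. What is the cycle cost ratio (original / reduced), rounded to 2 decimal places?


Ratio = mult_cost / add_cost = 34 / 3 = 11.33

11.33


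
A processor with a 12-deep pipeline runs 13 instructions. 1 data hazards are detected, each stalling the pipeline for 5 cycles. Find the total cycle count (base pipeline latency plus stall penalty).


Base cycles = 12 + 13 - 1 = 24
Total stalls = 1 * 5 = 5
Total = 24 + 5 = 29

29


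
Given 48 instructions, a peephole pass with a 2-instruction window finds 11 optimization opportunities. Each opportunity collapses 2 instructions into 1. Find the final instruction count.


Each match removes 1 instructions.
Total removed = 11 * 1 = 11
Remaining = 48 - 11 = 37

37


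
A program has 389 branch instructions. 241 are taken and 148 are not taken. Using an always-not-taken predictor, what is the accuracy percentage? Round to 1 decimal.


Predictor: always-not-taken
Correct predictions = 148
Accuracy = 148 / 389 * 100 = 38.0%

38.0


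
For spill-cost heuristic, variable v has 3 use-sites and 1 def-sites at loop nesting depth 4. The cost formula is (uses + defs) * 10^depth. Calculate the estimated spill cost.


uses + defs = 3 + 1 = 4
10^4 = 10000
Spill cost = 4 * 10000 = 40000

40000


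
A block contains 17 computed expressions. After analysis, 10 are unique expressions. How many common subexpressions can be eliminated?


CSE count = total expressions - unique expressions
= 17 - 10 = 7

7


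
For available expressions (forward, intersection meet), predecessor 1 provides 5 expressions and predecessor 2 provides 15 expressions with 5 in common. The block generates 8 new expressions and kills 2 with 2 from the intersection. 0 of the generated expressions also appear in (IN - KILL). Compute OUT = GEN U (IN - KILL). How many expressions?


IN = intersection of predecessors = 5
IN - KILL = 5 - 2 = 3
|OUT| = |GEN| + |IN - KILL| - |GEN ∩ (IN - KILL)| = 8 + 3 - 0 = 11

11


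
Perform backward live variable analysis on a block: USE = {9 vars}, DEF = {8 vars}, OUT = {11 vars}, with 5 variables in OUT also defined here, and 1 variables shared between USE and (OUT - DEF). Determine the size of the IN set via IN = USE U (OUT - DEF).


OUT - DEF: 11 - 5 = 6
|IN| = |USE| + |OUT - DEF| - |USE ∩ (OUT - DEF)| = 9 + 6 - 1 = 14

14


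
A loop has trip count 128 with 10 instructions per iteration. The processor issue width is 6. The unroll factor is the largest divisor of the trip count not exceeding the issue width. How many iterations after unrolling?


Largest divisor of 128 <= 6 is 4
New iterations = 128 / 4 = 32

32


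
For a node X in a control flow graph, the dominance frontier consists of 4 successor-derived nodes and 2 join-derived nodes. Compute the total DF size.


DF(X) = direct successor contributions + join point contributions
= 4 + 2 = 6

6


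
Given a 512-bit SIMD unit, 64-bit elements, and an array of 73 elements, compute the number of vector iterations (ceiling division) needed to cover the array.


Width = 512 / 64 = 8 elements per vector op
Iterations = ceil(73 / 8) = 10

10


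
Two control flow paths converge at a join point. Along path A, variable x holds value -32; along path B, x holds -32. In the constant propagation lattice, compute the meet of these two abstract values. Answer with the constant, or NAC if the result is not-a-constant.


Meet operation: if both paths give the same constant, result is that constant; if they differ, result is NAC (not-a-constant).
Path A: -32, Path B: -32 -> equal
Result: constant -> -32

-32


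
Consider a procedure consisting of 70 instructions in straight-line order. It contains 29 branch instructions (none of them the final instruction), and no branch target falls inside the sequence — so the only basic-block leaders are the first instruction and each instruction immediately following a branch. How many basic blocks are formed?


With no in-sequence branch targets, the leaders are the first instruction plus the instruction after each branch.
Number of basic blocks = branches + 1
= 29 + 1 = 30

30


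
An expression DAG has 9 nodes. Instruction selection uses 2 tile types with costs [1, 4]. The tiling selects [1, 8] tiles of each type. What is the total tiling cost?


Total cost = sum(count_i * cost_i)
= 1*1 + 8*4
= 33

33


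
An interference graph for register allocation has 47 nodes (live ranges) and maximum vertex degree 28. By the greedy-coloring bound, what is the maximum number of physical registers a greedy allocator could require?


Greedy coloring never needs more than (max_degree + 1) colors: when coloring a vertex, at most max_degree neighbors are already colored.
Upper bound = 28 + 1 = 29

29


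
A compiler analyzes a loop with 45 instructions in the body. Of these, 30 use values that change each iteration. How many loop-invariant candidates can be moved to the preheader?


Invariant candidates = total - loop-dependent
= 45 - 30 = 15

15


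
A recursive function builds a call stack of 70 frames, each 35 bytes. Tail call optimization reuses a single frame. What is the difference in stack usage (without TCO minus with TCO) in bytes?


Without TCO: 70 * 35 = 2450 bytes
With TCO: reuse 1 frame = 35 bytes
Savings = 2450 - 35 = 2415

2415


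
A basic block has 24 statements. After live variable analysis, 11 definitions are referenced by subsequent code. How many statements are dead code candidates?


Dead code = total statements - live definitions
= 24 - 11 = 13

13


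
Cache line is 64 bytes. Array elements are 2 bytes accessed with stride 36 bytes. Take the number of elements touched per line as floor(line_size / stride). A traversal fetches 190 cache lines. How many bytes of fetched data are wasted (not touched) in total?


Elements per line = floor(64 / 36) = 1
Bytes used per line = 1 * 2 = 2
Wasted per line = 64 - 2 = 62
Total wasted = 62 * 190 = 11780

11780


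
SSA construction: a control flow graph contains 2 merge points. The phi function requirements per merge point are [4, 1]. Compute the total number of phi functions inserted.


Total phi functions = sum of phi functions at each join node
= 4 + 1 = 5

5


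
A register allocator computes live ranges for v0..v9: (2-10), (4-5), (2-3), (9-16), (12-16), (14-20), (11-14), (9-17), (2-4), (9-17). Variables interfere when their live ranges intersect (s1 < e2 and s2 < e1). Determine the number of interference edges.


Check all pairs for overlapping intervals.
Two intervals (s1,e1) and (s2,e2) overlap if s1 < e2 and s2 < e1.
v0 (2-10) vs v1..v9: overlaps v1, v2, v3, v7, v8, v9 -> 6
v1 (4-5) vs v2..v9: overlaps none -> 0
v2 (2-3) vs v3..v9: overlaps v8 -> 1
v3 (9-16) vs v4..v9: overlaps v4, v5, v6, v7, v9 -> 5
v4 (12-16) vs v5..v9: overlaps v5, v6, v7, v9 -> 4
v5 (14-20) vs v6..v9: overlaps v7, v9 -> 2
v6 (11-14) vs v7..v9: overlaps v7, v9 -> 2
v7 (9-17) vs v8..v9: overlaps v9 -> 1
v8 (2-4) vs v9: overlaps none -> 0
Total overlapping pairs = 6 + 0 + 1 + 5 + 4 + 2 + 2 + 1 + 0 = 21

21


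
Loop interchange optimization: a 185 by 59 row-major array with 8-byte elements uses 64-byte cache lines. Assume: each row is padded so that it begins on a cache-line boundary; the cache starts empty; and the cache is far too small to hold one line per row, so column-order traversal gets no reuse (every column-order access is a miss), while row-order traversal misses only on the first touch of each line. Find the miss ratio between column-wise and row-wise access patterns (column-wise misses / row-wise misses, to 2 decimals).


Each row occupies 59 * 8 = 472 bytes and starts on a line boundary, so it spans ceil(472 / 64) = 8 cache lines.
Row-major traversal misses (one per line touched): 185 * ceil(59 * 8 / 64) = 1480
Column-major traversal misses (no reuse, every access misses): 185 * 59 = 10915
Ratio = 10915 / 1480 = 7.38

7.38


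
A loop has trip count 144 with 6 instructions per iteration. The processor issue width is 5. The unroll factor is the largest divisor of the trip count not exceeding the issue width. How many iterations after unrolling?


Largest divisor of 144 <= 5 is 4
New iterations = 144 / 4 = 36

36


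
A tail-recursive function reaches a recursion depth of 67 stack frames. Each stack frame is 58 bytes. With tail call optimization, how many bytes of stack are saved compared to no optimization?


Without TCO: 67 * 58 = 3886 bytes
With TCO: reuse 1 frame = 58 bytes
Savings = 3886 - 58 = 3828

3828


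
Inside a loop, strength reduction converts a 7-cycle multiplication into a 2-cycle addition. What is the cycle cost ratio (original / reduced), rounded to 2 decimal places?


Ratio = mult_cost / add_cost = 7 / 2 = 3.5

3.5


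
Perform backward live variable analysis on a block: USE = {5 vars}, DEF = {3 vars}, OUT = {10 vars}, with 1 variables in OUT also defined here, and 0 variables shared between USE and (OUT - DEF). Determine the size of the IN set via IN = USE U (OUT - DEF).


OUT - DEF: 10 - 1 = 9
|IN| = |USE| + |OUT - DEF| - |USE ∩ (OUT - DEF)| = 5 + 9 - 0 = 14

14


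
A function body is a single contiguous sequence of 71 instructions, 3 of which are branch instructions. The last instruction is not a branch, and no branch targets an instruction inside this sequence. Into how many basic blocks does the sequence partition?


With no in-sequence branch targets, the leaders are the first instruction plus the instruction after each branch.
Number of basic blocks = branches + 1
= 3 + 1 = 4

4


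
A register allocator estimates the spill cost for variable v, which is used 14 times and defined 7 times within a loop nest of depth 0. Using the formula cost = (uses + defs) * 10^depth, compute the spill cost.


uses + defs = 14 + 7 = 21
10^0 = 1
Spill cost = 21 * 1 = 21

21


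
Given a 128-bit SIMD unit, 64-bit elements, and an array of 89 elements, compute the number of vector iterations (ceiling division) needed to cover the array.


Width = 128 / 64 = 2 elements per vector op
Iterations = ceil(89 / 2) = 45

45


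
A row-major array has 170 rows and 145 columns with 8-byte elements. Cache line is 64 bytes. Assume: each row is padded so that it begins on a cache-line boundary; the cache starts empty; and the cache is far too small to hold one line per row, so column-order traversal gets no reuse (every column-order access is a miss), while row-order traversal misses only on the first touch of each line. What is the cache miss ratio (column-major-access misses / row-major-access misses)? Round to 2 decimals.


Each row occupies 145 * 8 = 1160 bytes and starts on a line boundary, so it spans ceil(1160 / 64) = 19 cache lines.
Row-major traversal misses (one per line touched): 170 * ceil(145 * 8 / 64) = 3230
Column-major traversal misses (no reuse, every access misses): 170 * 145 = 24650
Ratio = 24650 / 3230 = 7.63

7.63
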